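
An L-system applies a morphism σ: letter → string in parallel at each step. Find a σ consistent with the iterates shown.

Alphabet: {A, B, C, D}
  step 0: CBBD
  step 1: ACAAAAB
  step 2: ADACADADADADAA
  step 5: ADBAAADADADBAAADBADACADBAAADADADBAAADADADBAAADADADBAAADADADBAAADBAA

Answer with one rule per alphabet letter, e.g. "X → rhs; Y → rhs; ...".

A->AD, B->AA, C->AC, D->B

  step 1 ⇒ step 2: ACAAAAB ⇒ AD·AC·AD·AD·AD·AD·AA
    A ↦ AD
    B ↦ AA
    C ↦ AC
  step 0 ⇒ step 1: CBBD ⇒ AC·AA·AA·B
    D ↦ B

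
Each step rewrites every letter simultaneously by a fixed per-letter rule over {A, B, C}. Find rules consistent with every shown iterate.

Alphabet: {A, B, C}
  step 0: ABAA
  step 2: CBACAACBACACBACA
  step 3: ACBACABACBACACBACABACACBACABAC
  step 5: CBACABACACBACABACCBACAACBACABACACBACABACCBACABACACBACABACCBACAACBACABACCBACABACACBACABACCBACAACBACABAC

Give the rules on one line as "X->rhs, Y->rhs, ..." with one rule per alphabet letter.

A->BAC, B->C, C->A

  step 2 ⇒ step 3: CBACAACBACACBACA ⇒ A·C·BAC·A·BAC·BAC·A·C·BAC·A·BAC·A·C·BAC·A·BAC
    A ↦ BAC
    B ↦ C
    C ↦ A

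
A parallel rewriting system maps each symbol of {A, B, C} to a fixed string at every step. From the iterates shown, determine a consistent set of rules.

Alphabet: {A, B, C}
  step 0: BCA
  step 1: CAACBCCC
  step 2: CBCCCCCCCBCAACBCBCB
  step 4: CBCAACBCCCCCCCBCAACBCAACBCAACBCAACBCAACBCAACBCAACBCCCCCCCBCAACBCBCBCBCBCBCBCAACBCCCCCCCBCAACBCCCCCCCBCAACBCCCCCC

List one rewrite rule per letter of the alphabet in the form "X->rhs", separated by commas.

  step 1 ⇒ step 2: CAACBCCC ⇒ CB·CCC·CCC·CB·CAA·CB·CB·CB
    A ↦ CCC
    B ↦ CAA
    C ↦ CB

A->CCC, B->CAA, C->CB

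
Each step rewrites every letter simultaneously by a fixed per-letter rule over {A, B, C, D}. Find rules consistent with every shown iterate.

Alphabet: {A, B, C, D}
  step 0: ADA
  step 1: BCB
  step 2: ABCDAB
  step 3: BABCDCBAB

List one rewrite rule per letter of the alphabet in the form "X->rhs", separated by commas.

  step 2 ⇒ step 3: ABCDAB ⇒ B·AB·CD·C·B·AB
    A ↦ B
    B ↦ AB
    C ↦ CD
    D ↦ C

A->B, B->AB, C->CD, D->C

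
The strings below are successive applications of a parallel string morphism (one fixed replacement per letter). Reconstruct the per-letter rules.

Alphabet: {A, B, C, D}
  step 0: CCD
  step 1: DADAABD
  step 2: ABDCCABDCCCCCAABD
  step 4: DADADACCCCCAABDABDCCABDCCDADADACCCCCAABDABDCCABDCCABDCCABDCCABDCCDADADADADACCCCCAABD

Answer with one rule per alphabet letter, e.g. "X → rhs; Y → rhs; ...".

  step 1 ⇒ step 2: DADAABD ⇒ ABD·CC·ABD·CC·CC·CA·ABD
    A ↦ CC
    B ↦ CA
    D ↦ ABD
  step 0 ⇒ step 1: CCD ⇒ DA·DA·ABD
    C ↦ DA

A->CC, B->CA, C->DA, D->ABD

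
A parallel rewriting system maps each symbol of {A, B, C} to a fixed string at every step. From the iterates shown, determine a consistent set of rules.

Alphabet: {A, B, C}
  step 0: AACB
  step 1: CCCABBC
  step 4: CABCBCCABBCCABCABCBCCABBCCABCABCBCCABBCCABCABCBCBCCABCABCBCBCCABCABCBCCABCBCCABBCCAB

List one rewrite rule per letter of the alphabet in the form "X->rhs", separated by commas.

A->C, B->BC, C->CAB

  step 0 ⇒ step 1: AACB ⇒ C·C·CAB·BC
    A ↦ C
    B ↦ BC
    C ↦ CAB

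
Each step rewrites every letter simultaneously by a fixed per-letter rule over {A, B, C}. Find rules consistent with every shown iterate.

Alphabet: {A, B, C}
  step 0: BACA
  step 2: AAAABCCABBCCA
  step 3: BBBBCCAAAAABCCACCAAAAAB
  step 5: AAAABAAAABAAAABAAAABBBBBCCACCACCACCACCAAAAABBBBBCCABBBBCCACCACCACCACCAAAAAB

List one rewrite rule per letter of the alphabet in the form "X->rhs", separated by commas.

  step 2 ⇒ step 3: AAAABCCABBCCA ⇒ B·B·B·B·CCA·AA·AA·B·CCA·CCA·AA·AA·B
    A ↦ B
    B ↦ CCA
    C ↦ AA

A->B, B->CCA, C->AA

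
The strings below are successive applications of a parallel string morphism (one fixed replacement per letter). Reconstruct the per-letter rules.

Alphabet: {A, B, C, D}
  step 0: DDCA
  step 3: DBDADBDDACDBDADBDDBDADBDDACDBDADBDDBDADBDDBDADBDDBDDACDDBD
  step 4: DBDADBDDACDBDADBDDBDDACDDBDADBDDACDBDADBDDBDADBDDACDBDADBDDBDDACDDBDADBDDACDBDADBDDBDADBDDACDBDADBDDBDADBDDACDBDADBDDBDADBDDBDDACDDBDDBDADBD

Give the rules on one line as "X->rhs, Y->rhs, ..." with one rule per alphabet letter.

  step 3 ⇒ step 4: DBDADBDDACDBDADBDDBDADBDDACDBDADBDDBDADBDDBDADBDDBDDACDDBD ⇒ DBD·A·DBD·DAC·DBD·A·DBD·DBD·DAC·D·DBD·A·DBD·DAC·DBD·A·DBD·DBD·A·DBD·DAC·DBD·A·DBD·DBD·DAC·D·DBD·A·DBD·DAC·DBD·A·DBD·DBD·A·DBD·DAC·DBD·A·DBD·DBD·A·DBD·DAC·DBD·A·DBD·DBD·A·DBD·DBD·DAC·D·DBD·DBD·A·DBD
    A ↦ DAC
    B ↦ A
    C ↦ D
    D ↦ DBD

A->DAC, B->A, C->D, D->DBD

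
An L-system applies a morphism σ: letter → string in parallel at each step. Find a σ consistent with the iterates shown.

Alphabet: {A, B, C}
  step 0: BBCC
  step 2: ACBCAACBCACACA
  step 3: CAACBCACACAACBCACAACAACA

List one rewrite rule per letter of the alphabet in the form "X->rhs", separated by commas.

  step 2 ⇒ step 3: ACBCAACBCACACA ⇒ CA·A·CBC·A·CA·CA·A·CBC·A·CA·A·CA·A·CA
    A ↦ CA
    B ↦ CBC
    C ↦ A

A->CA, B->CBC, C->A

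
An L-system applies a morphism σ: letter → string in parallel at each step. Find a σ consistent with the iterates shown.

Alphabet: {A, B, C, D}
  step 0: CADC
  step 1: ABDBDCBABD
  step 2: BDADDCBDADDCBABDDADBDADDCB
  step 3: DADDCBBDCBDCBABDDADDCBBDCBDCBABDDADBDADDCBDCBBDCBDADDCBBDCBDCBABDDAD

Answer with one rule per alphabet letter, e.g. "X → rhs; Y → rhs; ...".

A->B, B->DAD, C->ABD, D->DCB

  step 2 ⇒ step 3: BDADDCBDADDCBABDDADBDADDCB ⇒ DAD·DCB·B·DCB·DCB·ABD·DAD·DCB·B·DCB·DCB·ABD·DAD·B·DAD·DCB·DCB·B·DCB·DAD·DCB·B·DCB·DCB·ABD·DAD
    A ↦ B
    B ↦ DAD
    C ↦ ABD
    D ↦ DCB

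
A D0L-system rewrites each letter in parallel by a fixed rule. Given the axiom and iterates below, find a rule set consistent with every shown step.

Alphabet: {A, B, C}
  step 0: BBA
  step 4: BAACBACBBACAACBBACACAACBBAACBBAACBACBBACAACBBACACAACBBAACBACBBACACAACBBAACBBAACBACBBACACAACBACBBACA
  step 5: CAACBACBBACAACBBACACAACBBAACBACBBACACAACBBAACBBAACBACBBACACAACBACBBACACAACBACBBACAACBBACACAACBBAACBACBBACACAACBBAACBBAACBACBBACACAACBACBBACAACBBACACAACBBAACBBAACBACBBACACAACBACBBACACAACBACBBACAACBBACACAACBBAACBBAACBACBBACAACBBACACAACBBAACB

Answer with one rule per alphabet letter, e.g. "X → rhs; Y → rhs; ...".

A->ACB, B->CA, C->BA

  step 4 ⇒ step 5: BAACBACBBACAACBBACACAACBBAACBBAACBACBBACAACBBACACAACBBAACBACBBACACAACBBAACBBAACBACBBACACAACBACBBACA ⇒ CA·ACB·ACB·BA·CA·ACB·BA·CA·CA·ACB·BA·ACB·ACB·BA·CA·CA·ACB·BA·ACB·BA·ACB·ACB·BA·CA·CA·ACB·ACB·BA·CA·CA·ACB·ACB·BA·CA·ACB·BA·CA·CA·ACB·BA·ACB·ACB·BA·CA·CA·ACB·BA·ACB·BA·ACB·ACB·BA·CA·CA·ACB·ACB·BA·CA·ACB·BA·CA·CA·ACB·BA·ACB·BA·ACB·ACB·BA·CA·CA·ACB·ACB·BA·CA·CA·ACB·ACB·BA·CA·ACB·BA·CA·CA·ACB·BA·ACB·BA·ACB·ACB·BA·CA·ACB·BA·CA·CA·ACB·BA·ACB
    A ↦ ACB
    B ↦ CA
    C ↦ BA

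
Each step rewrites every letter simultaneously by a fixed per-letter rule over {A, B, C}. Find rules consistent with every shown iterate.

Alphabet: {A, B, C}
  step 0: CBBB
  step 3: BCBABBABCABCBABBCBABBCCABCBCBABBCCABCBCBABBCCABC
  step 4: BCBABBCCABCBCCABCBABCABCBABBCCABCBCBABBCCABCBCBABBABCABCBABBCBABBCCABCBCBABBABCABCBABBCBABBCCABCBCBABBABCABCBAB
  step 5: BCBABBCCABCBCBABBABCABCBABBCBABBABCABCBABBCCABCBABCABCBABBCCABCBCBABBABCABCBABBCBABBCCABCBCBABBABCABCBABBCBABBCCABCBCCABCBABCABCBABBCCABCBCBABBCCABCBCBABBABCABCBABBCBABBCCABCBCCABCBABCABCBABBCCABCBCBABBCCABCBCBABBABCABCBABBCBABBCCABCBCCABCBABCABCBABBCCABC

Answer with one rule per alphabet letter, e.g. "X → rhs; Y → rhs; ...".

A->CA, B->BC, C->BAB

  step 4 ⇒ step 5: BCBABBCCABCBCCABCBABCABCBABBCCABCBCBABBCCABCBCBABBABCABCBABBCBABBCCABCBCBABBABCABCBABBCBABBCCABCBCBABBABCABCBAB ⇒ BC·BAB·BC·CA·BC·BC·BAB·BAB·CA·BC·BAB·BC·BAB·BAB·CA·BC·BAB·BC·CA·BC·BAB·CA·BC·BAB·BC·CA·BC·BC·BAB·BAB·CA·BC·BAB·BC·BAB·BC·CA·BC·BC·BAB·BAB·CA·BC·BAB·BC·BAB·BC·CA·BC·BC·CA·BC·BAB·CA·BC·BAB·BC·CA·BC·BC·BAB·BC·CA·BC·BC·BAB·BAB·CA·BC·BAB·BC·BAB·BC·CA·BC·BC·CA·BC·BAB·CA·BC·BAB·BC·CA·BC·BC·BAB·BC·CA·BC·BC·BAB·BAB·CA·BC·BAB·BC·BAB·BC·CA·BC·BC·CA·BC·BAB·CA·BC·BAB·BC·CA·BC
    A ↦ CA
    B ↦ BC
    C ↦ BAB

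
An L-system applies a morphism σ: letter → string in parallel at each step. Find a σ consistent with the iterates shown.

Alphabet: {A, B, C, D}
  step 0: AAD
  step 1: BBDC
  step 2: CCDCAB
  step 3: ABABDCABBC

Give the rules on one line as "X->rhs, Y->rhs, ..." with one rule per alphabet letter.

  step 2 ⇒ step 3: CCDCAB ⇒ AB·AB·DC·AB·B·C
    A ↦ B
    B ↦ C
    C ↦ AB
    D ↦ DC

A->B, B->C, C->AB, D->DC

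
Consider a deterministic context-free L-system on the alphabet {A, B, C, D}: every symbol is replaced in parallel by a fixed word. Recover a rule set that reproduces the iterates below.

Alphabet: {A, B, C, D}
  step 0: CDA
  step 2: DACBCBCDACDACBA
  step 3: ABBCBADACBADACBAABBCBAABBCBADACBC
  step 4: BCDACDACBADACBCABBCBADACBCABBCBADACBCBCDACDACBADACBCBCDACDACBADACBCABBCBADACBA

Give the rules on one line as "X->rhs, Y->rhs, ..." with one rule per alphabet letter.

A->BC, B->DAC, C->BA, D->AB

  step 3 ⇒ step 4: ABBCBADACBADACBAABBCBAABBCBADACBC ⇒ BC·DAC·DAC·BA·DAC·BC·AB·BC·BA·DAC·BC·AB·BC·BA·DAC·BC·BC·DAC·DAC·BA·DAC·BC·BC·DAC·DAC·BA·DAC·BC·AB·BC·BA·DAC·BA
    A ↦ BC
    B ↦ DAC
    C ↦ BA
    D ↦ AB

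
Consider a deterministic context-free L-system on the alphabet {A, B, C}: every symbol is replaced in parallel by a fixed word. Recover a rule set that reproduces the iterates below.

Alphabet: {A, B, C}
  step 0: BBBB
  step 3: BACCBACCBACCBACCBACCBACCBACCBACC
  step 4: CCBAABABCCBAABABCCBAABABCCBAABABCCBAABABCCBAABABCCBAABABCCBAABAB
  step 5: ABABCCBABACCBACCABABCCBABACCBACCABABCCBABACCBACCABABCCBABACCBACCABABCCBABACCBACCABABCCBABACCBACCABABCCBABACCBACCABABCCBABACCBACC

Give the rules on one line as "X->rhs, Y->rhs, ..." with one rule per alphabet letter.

  step 4 ⇒ step 5: CCBAABABCCBAABABCCBAABABCCBAABABCCBAABABCCBAABABCCBAABABCCBAABAB ⇒ AB·AB·CC·BA·BA·CC·BA·CC·AB·AB·CC·BA·BA·CC·BA·CC·AB·AB·CC·BA·BA·CC·BA·CC·AB·AB·CC·BA·BA·CC·BA·CC·AB·AB·CC·BA·BA·CC·BA·CC·AB·AB·CC·BA·BA·CC·BA·CC·AB·AB·CC·BA·BA·CC·BA·CC·AB·AB·CC·BA·BA·CC·BA·CC
    A ↦ BA
    B ↦ CC
    C ↦ AB

A->BA, B->CC, C->AB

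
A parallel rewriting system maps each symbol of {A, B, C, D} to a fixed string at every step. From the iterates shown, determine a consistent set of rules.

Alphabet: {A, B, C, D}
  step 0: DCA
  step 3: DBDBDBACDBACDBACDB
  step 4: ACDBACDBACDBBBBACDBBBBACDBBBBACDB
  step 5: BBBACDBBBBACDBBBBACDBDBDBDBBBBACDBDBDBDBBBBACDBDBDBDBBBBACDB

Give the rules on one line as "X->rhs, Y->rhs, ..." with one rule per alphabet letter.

  step 4 ⇒ step 5: ACDBACDBACDBBBBACDBBBBACDBBBBACDB ⇒ BB·B·AC·DB·BB·B·AC·DB·BB·B·AC·DB·DB·DB·DB·BB·B·AC·DB·DB·DB·DB·BB·B·AC·DB·DB·DB·DB·BB·B·AC·DB
    A ↦ BB
    B ↦ DB
    C ↦ B
    D ↦ AC

A->BB, B->DB, C->B, D->AC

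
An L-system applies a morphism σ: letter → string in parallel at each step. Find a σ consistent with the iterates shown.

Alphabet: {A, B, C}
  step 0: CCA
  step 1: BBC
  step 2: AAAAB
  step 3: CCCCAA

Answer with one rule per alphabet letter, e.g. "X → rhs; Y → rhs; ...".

  step 2 ⇒ step 3: AAAAB ⇒ C·C·C·C·AA
    A ↦ C
    B ↦ AA
  step 0 ⇒ step 1: CCA ⇒ B·B·C
    C ↦ B

A->C, B->AA, C->B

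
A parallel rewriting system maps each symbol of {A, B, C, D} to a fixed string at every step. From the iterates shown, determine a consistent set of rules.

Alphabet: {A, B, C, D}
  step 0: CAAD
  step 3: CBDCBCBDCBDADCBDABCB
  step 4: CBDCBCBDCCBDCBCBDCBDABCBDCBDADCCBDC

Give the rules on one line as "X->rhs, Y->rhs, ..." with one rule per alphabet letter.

A->DA, B->DC, C->CB, D->B

  step 3 ⇒ step 4: CBDCBCBDCBDADCBDABCB ⇒ CB·DC·B·CB·DC·CB·DC·B·CB·DC·B·DA·B·CB·DC·B·DA·DC·CB·DC
    A ↦ DA
    B ↦ DC
    C ↦ CB
    D ↦ B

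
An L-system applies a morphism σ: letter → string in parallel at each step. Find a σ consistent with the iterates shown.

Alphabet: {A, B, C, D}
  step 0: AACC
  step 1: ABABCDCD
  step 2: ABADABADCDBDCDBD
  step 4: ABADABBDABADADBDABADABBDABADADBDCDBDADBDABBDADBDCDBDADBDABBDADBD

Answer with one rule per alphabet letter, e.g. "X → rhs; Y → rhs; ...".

A->AB, B->AD, C->CD, D->BD

  step 1 ⇒ step 2: ABABCDCD ⇒ AB·AD·AB·AD·CD·BD·CD·BD
    A ↦ AB
    B ↦ AD
    C ↦ CD
    D ↦ BD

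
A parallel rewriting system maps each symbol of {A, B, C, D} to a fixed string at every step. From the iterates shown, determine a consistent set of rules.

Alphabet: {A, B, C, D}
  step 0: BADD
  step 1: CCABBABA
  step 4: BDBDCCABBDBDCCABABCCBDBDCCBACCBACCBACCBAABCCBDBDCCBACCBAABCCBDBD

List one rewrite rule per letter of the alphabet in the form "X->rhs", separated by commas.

A->AB, B->CC, C->BD, D->BA

  step 0 ⇒ step 1: BADD ⇒ CC·AB·BA·BA
    A ↦ AB
    B ↦ CC
    D ↦ BA
    C ↦ BD  (constrained at step 1)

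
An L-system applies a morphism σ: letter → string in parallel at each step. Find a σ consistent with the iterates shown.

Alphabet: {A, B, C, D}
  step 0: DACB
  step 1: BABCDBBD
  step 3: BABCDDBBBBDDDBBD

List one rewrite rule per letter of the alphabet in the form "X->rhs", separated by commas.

A->ABC, B->D, C->DBB, D->B

  step 0 ⇒ step 1: DACB ⇒ B·ABC·DBB·D
    A ↦ ABC
    B ↦ D
    C ↦ DBB
    D ↦ B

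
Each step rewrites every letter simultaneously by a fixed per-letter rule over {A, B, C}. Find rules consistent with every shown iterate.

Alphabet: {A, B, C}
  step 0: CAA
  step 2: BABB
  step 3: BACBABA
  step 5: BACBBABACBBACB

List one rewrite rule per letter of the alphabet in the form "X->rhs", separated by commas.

  step 2 ⇒ step 3: BABB ⇒ BA·C·BA·BA
    A ↦ C
    B ↦ BA
    C ↦ B  (constrained at step 0)

A->C, B->BA, C->B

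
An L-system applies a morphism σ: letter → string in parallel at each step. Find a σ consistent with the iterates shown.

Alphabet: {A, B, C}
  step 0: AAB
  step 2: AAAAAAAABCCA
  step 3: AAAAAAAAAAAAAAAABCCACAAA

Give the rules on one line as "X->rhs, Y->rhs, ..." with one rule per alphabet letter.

A->AA, B->BC, C->CA

  step 2 ⇒ step 3: AAAAAAAABCCA ⇒ AA·AA·AA·AA·AA·AA·AA·AA·BC·CA·CA·AA
    A ↦ AA
    B ↦ BC
    C ↦ CA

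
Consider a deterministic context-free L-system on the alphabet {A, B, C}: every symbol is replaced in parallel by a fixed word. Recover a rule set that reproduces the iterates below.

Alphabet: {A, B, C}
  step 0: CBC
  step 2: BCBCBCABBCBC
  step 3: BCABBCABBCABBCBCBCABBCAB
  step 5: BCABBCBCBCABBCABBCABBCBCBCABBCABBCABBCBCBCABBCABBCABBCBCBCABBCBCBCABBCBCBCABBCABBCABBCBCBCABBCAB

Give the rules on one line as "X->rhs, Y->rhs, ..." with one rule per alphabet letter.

  step 2 ⇒ step 3: BCBCBCABBCBC ⇒ BC·AB·BC·AB·BC·AB·BC·BC·BC·AB·BC·AB
    A ↦ BC
    B ↦ BC
    C ↦ AB

A->BC, B->BC, C->AB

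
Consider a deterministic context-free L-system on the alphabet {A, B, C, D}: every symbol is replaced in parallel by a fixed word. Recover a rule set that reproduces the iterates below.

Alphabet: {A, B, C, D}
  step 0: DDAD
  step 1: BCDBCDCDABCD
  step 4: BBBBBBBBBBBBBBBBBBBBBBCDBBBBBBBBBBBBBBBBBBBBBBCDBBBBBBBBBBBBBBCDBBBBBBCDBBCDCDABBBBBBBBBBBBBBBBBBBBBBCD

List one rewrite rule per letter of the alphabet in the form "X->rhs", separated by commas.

A->CDA, B->BB, C->B, D->BCD

  step 0 ⇒ step 1: DDAD ⇒ BCD·BCD·CDA·BCD
    A ↦ CDA
    D ↦ BCD
    B ↦ BB  (constrained at step 1)
    C ↦ B  (constrained at step 1)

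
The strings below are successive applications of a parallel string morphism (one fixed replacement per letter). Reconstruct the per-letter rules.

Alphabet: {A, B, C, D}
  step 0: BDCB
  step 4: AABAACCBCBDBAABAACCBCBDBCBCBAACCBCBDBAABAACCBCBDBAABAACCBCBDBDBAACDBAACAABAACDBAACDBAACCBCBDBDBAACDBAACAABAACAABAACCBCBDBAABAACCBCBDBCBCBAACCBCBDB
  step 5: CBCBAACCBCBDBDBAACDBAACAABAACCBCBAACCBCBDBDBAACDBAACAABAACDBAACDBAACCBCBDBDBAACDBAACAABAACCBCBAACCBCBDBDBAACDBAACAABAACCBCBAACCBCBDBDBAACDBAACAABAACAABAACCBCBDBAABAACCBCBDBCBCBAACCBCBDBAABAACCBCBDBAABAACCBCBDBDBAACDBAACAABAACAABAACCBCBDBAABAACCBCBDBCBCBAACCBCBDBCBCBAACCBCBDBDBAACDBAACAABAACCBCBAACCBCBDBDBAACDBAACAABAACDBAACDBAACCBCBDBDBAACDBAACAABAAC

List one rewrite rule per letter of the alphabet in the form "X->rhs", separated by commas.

  step 4 ⇒ step 5: AABAACCBCBDBAABAACCBCBDBCBCBAACCBCBDBAABAACCBCBDBAABAACCBCBDBDBAACDBAACAABAACDBAACDBAACCBCBDBDBAACDBAACAABAACAABAACCBCBDBAABAACCBCBDBCBCBAACCBCBDB ⇒ CB·CB·AAC·CB·CB·DB·DB·AAC·DB·AAC·AAB·AAC·CB·CB·AAC·CB·CB·DB·DB·AAC·DB·AAC·AAB·AAC·DB·AAC·DB·AAC·CB·CB·DB·DB·AAC·DB·AAC·AAB·AAC·CB·CB·AAC·CB·CB·DB·DB·AAC·DB·AAC·AAB·AAC·CB·CB·AAC·CB·CB·DB·DB·AAC·DB·AAC·AAB·AAC·AAB·AAC·CB·CB·DB·AAB·AAC·CB·CB·DB·CB·CB·AAC·CB·CB·DB·AAB·AAC·CB·CB·DB·AAB·AAC·CB·CB·DB·DB·AAC·DB·AAC·AAB·AAC·AAB·AAC·CB·CB·DB·AAB·AAC·CB·CB·DB·CB·CB·AAC·CB·CB·DB·CB·CB·AAC·CB·CB·DB·DB·AAC·DB·AAC·AAB·AAC·CB·CB·AAC·CB·CB·DB·DB·AAC·DB·AAC·AAB·AAC·DB·AAC·DB·AAC·CB·CB·DB·DB·AAC·DB·AAC·AAB·AAC
    A ↦ CB
    B ↦ AAC
    C ↦ DB
    D ↦ AAB

A->CB, B->AAC, C->DB, D->AAB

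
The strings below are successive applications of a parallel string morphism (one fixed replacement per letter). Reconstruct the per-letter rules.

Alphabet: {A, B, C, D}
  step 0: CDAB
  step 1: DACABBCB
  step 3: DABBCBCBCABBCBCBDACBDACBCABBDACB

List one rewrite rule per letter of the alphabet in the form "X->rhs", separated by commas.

  step 0 ⇒ step 1: CDAB ⇒ DA·CA·BB·CB
    A ↦ BB
    B ↦ CB
    C ↦ DA
    D ↦ CA

A->BB, B->CB, C->DA, D->CA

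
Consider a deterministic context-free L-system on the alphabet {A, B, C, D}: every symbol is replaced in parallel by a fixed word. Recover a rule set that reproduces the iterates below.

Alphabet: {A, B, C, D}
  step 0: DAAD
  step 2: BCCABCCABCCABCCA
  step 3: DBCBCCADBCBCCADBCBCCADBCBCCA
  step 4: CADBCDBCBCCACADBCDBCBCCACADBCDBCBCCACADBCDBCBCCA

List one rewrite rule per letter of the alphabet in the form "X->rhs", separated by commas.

  step 3 ⇒ step 4: DBCBCCADBCBCCADBCBCCADBCBCCA ⇒ CA·D·BC·D·BC·BC·CA·CA·D·BC·D·BC·BC·CA·CA·D·BC·D·BC·BC·CA·CA·D·BC·D·BC·BC·CA
    A ↦ CA
    B ↦ D
    C ↦ BC
    D ↦ CA

A->CA, B->D, C->BC, D->CA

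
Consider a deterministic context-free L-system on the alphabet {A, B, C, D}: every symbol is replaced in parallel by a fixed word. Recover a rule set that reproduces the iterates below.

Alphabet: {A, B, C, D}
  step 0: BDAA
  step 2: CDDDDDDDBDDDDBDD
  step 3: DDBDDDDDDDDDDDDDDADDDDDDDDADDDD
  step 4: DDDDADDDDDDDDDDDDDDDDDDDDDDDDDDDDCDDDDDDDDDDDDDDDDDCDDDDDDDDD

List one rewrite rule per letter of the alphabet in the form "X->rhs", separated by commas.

  step 3 ⇒ step 4: DDBDDDDDDDDDDDDDDADDDDDDDDADDDD ⇒ DD·DD·A·DD·DD·DD·DD·DD·DD·DD·DD·DD·DD·DD·DD·DD·DD·CD·DD·DD·DD·DD·DD·DD·DD·DD·CD·DD·DD·DD·DD
    A ↦ CD
    B ↦ A
    D ↦ DD
  step 2 ⇒ step 3: CDDDDDDDBDDDDBDD ⇒ DDB·DD·DD·DD·DD·DD·DD·DD·A·DD·DD·DD·DD·A·DD·DD
    C ↦ DDB

A->CD, B->A, C->DDB, D->DD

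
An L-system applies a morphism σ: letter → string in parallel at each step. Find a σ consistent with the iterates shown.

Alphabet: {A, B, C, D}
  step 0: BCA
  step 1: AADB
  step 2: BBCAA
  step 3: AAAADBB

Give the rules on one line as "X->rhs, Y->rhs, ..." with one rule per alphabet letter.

  step 2 ⇒ step 3: BBCAA ⇒ AA·AA·D·B·B
    A ↦ B
    B ↦ AA
    C ↦ D
  step 1 ⇒ step 2: AADB ⇒ B·B·C·AA
    D ↦ C

A->B, B->AA, C->D, D->C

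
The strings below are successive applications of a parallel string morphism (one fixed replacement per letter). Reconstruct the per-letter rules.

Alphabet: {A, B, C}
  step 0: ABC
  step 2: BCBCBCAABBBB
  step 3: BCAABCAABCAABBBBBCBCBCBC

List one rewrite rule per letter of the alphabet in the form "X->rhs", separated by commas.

  step 2 ⇒ step 3: BCBCBCAABBBB ⇒ BC·AA·BC·AA·BC·AA·BB·BB·BC·BC·BC·BC
    A ↦ BB
    B ↦ BC
    C ↦ AA

A->BB, B->BC, C->AA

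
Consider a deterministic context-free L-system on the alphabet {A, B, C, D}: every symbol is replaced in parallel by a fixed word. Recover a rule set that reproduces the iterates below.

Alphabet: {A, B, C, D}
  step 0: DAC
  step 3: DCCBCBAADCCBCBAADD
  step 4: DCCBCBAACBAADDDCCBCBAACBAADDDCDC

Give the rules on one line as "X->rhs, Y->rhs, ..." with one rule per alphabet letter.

  step 3 ⇒ step 4: DCCBCBAADCCBCBAADD ⇒ DC·CB·CB·AA·CB·AA·D·D·DC·CB·CB·AA·CB·AA·D·D·DC·DC
    A ↦ D
    B ↦ AA
    C ↦ CB
    D ↦ DC

A->D, B->AA, C->CB, D->DC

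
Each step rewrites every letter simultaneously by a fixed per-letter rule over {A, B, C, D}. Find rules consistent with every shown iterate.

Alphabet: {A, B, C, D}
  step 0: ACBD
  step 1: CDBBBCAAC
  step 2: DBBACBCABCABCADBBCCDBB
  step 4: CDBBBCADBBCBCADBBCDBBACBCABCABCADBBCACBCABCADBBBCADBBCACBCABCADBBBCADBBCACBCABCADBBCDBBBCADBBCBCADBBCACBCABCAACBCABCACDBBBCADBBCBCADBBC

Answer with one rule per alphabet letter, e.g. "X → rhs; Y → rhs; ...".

  step 1 ⇒ step 2: CDBBBCAAC ⇒ DBB·AC·BCA·BCA·BCA·DBB·C·C·DBB
    A ↦ C
    B ↦ BCA
    C ↦ DBB
    D ↦ AC

A->C, B->BCA, C->DBB, D->AC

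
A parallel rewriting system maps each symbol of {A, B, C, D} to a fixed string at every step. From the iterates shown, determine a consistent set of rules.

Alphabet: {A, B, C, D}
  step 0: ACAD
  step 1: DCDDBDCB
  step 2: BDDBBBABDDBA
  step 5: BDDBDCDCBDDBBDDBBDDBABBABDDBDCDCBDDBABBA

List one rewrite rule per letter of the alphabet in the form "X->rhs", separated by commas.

A->DC, B->A, C->DDB, D->B

  step 1 ⇒ step 2: DCDDBDCB ⇒ B·DDB·B·B·A·B·DDB·A
    B ↦ A
    C ↦ DDB
    D ↦ B
  step 0 ⇒ step 1: ACAD ⇒ DC·DDB·DC·B
    A ↦ DC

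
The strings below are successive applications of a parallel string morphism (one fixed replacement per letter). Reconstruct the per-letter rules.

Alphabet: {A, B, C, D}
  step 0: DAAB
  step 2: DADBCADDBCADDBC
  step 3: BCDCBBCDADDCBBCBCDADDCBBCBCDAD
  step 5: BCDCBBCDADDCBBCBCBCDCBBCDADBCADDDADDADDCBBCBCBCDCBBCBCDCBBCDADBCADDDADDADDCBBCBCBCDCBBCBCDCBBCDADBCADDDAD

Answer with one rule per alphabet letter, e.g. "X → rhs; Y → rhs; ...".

  step 2 ⇒ step 3: DADBCADDBCADDBC ⇒ BC·DCB·BC·D·AD·DCB·BC·BC·D·AD·DCB·BC·BC·D·AD
    A ↦ DCB
    B ↦ D
    C ↦ AD
    D ↦ BC

A->DCB, B->D, C->AD, D->BC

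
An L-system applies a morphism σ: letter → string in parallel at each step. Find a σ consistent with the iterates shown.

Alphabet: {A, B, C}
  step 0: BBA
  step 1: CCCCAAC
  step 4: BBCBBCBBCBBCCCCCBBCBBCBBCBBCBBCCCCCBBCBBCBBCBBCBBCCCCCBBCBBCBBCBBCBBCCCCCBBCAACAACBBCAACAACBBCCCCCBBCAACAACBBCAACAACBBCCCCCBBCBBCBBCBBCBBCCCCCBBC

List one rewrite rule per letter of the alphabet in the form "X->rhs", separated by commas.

A->AAC, B->CC, C->BBC

  step 0 ⇒ step 1: BBA ⇒ CC·CC·AAC
    A ↦ AAC
    B ↦ CC
    C ↦ BBC  (constrained at step 1)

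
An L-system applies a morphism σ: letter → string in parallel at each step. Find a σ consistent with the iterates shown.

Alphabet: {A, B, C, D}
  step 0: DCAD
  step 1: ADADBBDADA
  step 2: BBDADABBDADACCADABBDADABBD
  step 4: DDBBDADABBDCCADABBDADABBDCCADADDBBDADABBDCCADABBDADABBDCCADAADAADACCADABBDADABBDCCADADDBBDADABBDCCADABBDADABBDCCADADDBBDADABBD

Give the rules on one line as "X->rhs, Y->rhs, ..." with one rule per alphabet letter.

A->BBD, B->C, C->D, D->ADA

  step 1 ⇒ step 2: ADADBBDADA ⇒ BBD·ADA·BBD·ADA·C·C·ADA·BBD·ADA·BBD
    A ↦ BBD
    B ↦ C
    D ↦ ADA
  step 0 ⇒ step 1: DCAD ⇒ ADA·D·BBD·ADA
    C ↦ D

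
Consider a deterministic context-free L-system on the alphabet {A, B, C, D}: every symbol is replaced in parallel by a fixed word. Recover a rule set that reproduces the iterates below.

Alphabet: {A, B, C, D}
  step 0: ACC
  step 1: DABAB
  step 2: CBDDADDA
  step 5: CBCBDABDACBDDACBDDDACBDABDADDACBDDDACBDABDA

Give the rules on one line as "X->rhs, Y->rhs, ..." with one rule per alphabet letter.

A->D, B->DA, C->AB, D->CB

  step 1 ⇒ step 2: DABAB ⇒ CB·D·DA·D·DA
    A ↦ D
    B ↦ DA
    D ↦ CB
  step 0 ⇒ step 1: ACC ⇒ D·AB·AB
    C ↦ AB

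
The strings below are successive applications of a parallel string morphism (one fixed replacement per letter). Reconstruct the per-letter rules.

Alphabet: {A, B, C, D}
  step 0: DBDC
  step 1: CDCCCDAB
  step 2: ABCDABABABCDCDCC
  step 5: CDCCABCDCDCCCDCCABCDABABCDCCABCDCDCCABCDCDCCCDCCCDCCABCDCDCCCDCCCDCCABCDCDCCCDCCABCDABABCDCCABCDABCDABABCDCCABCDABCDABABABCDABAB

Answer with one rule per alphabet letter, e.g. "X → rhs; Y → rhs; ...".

A->CD, B->CC, C->AB, D->CD

  step 1 ⇒ step 2: CDCCCDAB ⇒ AB·CD·AB·AB·AB·CD·CD·CC
    A ↦ CD
    B ↦ CC
    C ↦ AB
    D ↦ CD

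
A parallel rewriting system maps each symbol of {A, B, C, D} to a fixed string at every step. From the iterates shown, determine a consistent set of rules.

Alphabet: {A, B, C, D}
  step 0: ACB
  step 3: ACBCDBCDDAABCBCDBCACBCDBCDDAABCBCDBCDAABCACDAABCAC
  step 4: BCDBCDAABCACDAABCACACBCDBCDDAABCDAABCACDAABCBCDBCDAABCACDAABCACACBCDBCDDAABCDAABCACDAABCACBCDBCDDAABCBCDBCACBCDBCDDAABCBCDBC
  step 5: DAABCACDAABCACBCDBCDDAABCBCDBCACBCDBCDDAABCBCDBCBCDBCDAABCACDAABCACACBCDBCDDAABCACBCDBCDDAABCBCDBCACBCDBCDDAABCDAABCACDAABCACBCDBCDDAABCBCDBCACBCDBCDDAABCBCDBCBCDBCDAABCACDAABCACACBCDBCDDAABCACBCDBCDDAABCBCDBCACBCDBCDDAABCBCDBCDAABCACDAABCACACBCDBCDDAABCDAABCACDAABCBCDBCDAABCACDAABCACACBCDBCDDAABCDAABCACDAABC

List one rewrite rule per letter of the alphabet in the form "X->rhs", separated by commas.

A->BCD, B->DAA, C->BC, D->AC

  step 4 ⇒ step 5: BCDBCDAABCACDAABCACACBCDBCDDAABCDAABCACDAABCBCDBCDAABCACDAABCACACBCDBCDDAABCDAABCACDAABCACBCDBCDDAABCBCDBCACBCDBCDDAABCBCDBC ⇒ DAA·BC·AC·DAA·BC·AC·BCD·BCD·DAA·BC·BCD·BC·AC·BCD·BCD·DAA·BC·BCD·BC·BCD·BC·DAA·BC·AC·DAA·BC·AC·AC·BCD·BCD·DAA·BC·AC·BCD·BCD·DAA·BC·BCD·BC·AC·BCD·BCD·DAA·BC·DAA·BC·AC·DAA·BC·AC·BCD·BCD·DAA·BC·BCD·BC·AC·BCD·BCD·DAA·BC·BCD·BC·BCD·BC·DAA·BC·AC·DAA·BC·AC·AC·BCD·BCD·DAA·BC·AC·BCD·BCD·DAA·BC·BCD·BC·AC·BCD·BCD·DAA·BC·BCD·BC·DAA·BC·AC·DAA·BC·AC·AC·BCD·BCD·DAA·BC·DAA·BC·AC·DAA·BC·BCD·BC·DAA·BC·AC·DAA·BC·AC·AC·BCD·BCD·DAA·BC·DAA·BC·AC·DAA·BC
    A ↦ BCD
    B ↦ DAA
    C ↦ BC
    D ↦ AC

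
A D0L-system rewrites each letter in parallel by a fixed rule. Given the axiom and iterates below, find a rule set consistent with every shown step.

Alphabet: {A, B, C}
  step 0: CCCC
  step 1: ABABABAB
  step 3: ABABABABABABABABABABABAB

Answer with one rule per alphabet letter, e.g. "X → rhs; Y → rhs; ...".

A->CC, B->C, C->AB

  step 0 ⇒ step 1: CCCC ⇒ AB·AB·AB·AB
    C ↦ AB
    A ↦ CC  (constrained at step 1)
    B ↦ C  (constrained at step 1)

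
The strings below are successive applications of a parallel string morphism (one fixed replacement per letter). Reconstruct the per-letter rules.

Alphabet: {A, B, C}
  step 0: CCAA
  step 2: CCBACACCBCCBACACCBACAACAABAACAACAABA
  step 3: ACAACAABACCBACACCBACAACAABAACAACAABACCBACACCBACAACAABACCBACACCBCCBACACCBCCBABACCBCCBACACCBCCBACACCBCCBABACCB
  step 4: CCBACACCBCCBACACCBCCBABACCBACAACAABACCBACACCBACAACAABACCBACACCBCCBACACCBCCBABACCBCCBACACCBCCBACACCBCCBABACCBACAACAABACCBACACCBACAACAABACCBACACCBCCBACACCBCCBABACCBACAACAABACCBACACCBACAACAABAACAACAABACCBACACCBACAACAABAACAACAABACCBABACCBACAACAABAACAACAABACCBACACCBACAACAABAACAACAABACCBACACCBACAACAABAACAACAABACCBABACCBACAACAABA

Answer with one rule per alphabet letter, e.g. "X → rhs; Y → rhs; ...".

  step 3 ⇒ step 4: ACAACAABACCBACACCBACAACAABAACAACAABACCBACACCBACAACAABACCBACACCBCCBACACCBCCBABACCBCCBACACCBCCBACACCBCCBABACCB ⇒ CCB·ACA·CCB·CCB·ACA·CCB·CCB·ABA·CCB·ACA·ACA·ABA·CCB·ACA·CCB·ACA·ACA·ABA·CCB·ACA·CCB·CCB·ACA·CCB·CCB·ABA·CCB·CCB·ACA·CCB·CCB·ACA·CCB·CCB·ABA·CCB·ACA·ACA·ABA·CCB·ACA·CCB·ACA·ACA·ABA·CCB·ACA·CCB·CCB·ACA·CCB·CCB·ABA·CCB·ACA·ACA·ABA·CCB·ACA·CCB·ACA·ACA·ABA·ACA·ACA·ABA·CCB·ACA·CCB·ACA·ACA·ABA·ACA·ACA·ABA·CCB·ABA·CCB·ACA·ACA·ABA·ACA·ACA·ABA·CCB·ACA·CCB·ACA·ACA·ABA·ACA·ACA·ABA·CCB·ACA·CCB·ACA·ACA·ABA·ACA·ACA·ABA·CCB·ABA·CCB·ACA·ACA·ABA
    A ↦ CCB
    B ↦ ABA
    C ↦ ACA

A->CCB, B->ABA, C->ACA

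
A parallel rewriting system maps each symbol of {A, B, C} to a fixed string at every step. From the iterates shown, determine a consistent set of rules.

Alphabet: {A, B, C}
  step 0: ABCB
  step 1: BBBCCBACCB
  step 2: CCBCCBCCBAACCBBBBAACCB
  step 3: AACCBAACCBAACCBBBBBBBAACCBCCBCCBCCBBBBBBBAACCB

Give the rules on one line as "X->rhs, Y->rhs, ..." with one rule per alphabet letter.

A->BBB, B->CCB, C->A

  step 2 ⇒ step 3: CCBCCBCCBAACCBBBBAACCB ⇒ A·A·CCB·A·A·CCB·A·A·CCB·BBB·BBB·A·A·CCB·CCB·CCB·CCB·BBB·BBB·A·A·CCB
    A ↦ BBB
    B ↦ CCB
    C ↦ A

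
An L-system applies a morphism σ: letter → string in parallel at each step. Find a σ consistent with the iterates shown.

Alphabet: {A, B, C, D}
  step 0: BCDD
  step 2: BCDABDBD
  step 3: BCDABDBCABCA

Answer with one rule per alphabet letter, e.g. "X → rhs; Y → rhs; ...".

  step 2 ⇒ step 3: BCDABDBD ⇒ BC·D·A·BD·BC·A·BC·A
    A ↦ BD
    B ↦ BC
    C ↦ D
    D ↦ A

A->BD, B->BC, C->D, D->A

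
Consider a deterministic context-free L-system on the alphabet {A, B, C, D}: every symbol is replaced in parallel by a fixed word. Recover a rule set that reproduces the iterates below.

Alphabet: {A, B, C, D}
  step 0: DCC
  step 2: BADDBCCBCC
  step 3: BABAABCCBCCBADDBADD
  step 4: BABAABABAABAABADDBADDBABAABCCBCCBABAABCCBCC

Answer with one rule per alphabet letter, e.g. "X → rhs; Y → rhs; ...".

  step 3 ⇒ step 4: BABAABCCBCCBADDBADD ⇒ BA·BAA·BA·BAA·BAA·BA·D·D·BA·D·D·BA·BAA·BCC·BCC·BA·BAA·BCC·BCC
    A ↦ BAA
    B ↦ BA
    C ↦ D
    D ↦ BCC

A->BAA, B->BA, C->D, D->BCC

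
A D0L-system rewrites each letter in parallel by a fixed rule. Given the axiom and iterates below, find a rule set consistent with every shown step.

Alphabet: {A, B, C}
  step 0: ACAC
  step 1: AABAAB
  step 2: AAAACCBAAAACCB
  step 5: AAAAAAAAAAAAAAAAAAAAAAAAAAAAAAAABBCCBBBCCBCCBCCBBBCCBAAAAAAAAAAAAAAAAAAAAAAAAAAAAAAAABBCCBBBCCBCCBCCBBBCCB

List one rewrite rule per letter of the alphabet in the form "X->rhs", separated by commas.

A->AA, B->CCB, C->B

  step 1 ⇒ step 2: AABAAB ⇒ AA·AA·CCB·AA·AA·CCB
    A ↦ AA
    B ↦ CCB
  step 0 ⇒ step 1: ACAC ⇒ AA·B·AA·B
    C ↦ B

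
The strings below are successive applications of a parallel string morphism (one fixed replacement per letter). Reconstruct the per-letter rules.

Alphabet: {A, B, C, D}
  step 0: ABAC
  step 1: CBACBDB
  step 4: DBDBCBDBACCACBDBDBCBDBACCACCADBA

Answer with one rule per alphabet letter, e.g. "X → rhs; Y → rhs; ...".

A->CB, B->A, C->DB, D->CC

  step 0 ⇒ step 1: ABAC ⇒ CB·A·CB·DB
    A ↦ CB
    B ↦ A
    C ↦ DB
    D ↦ CC  (constrained at step 1)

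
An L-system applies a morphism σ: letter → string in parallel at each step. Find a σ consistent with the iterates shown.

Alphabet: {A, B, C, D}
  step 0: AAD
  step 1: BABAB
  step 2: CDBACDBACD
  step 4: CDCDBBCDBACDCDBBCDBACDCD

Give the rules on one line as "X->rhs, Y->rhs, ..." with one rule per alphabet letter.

A->BA, B->CD, C->B, D->B

  step 1 ⇒ step 2: BABAB ⇒ CD·BA·CD·BA·CD
    A ↦ BA
    B ↦ CD
    C ↦ B  (constrained at step 2)
  step 0 ⇒ step 1: AAD ⇒ BA·BA·B
    D ↦ B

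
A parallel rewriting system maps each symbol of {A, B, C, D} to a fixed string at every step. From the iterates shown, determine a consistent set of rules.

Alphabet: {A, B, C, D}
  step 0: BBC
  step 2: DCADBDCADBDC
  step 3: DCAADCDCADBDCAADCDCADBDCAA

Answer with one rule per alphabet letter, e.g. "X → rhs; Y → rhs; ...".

  step 2 ⇒ step 3: DCADBDCADBDC ⇒ DCA·A·DC·DCA·DB·DCA·A·DC·DCA·DB·DCA·A
    A ↦ DC
    B ↦ DB
    C ↦ A
    D ↦ DCA

A->DC, B->DB, C->A, D->DCA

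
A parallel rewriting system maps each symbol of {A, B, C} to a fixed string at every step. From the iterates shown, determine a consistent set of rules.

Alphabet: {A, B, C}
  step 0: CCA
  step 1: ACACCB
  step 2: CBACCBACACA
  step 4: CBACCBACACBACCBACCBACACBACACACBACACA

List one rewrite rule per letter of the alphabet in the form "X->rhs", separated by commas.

A->CB, B->A, C->AC

  step 1 ⇒ step 2: ACACCB ⇒ CB·AC·CB·AC·AC·A
    A ↦ CB
    B ↦ A
    C ↦ AC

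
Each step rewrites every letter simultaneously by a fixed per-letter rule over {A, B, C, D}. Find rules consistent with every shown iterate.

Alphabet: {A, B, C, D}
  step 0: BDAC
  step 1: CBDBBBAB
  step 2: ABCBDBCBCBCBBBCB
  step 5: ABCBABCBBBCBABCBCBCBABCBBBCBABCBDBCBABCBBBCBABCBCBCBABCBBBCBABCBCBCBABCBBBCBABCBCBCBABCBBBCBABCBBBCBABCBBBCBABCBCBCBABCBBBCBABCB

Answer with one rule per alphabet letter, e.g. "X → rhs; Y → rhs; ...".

A->BB, B->CB, C->AB, D->DB

  step 1 ⇒ step 2: CBDBBBAB ⇒ AB·CB·DB·CB·CB·CB·BB·CB
    A ↦ BB
    B ↦ CB
    C ↦ AB
    D ↦ DB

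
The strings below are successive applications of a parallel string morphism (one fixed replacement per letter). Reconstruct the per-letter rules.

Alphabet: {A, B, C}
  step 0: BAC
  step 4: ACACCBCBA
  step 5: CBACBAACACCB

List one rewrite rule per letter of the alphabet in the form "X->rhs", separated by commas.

  step 4 ⇒ step 5: ACACCBCBA ⇒ CB·A·CB·A·A·C·A·C·CB
    A ↦ CB
    B ↦ C
    C ↦ A

A->CB, B->C, C->A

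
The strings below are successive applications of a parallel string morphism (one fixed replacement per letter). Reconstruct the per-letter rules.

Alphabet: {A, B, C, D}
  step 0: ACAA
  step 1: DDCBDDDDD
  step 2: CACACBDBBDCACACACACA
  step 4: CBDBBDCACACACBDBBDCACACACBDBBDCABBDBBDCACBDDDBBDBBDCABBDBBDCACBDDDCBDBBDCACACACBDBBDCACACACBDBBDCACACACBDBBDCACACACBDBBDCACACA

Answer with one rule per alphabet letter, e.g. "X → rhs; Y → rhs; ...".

  step 1 ⇒ step 2: DDCBDDDDD ⇒ CA·CA·CBD·BBD·CA·CA·CA·CA·CA
    B ↦ BBD
    C ↦ CBD
    D ↦ CA
  step 0 ⇒ step 1: ACAA ⇒ DD·CBD·DD·DD
    A ↦ DD

A->DD, B->BBD, C->CBD, D->CA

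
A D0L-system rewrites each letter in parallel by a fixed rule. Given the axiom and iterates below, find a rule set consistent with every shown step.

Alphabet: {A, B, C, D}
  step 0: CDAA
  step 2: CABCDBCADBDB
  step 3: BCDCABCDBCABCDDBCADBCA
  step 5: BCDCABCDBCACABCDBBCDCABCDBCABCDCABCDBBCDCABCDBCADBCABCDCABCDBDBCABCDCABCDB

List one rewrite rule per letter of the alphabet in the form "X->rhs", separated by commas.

  step 2 ⇒ step 3: CABCDBCADBDB ⇒ BC·D·CA·BC·DB·CA·BC·D·DB·CA·DB·CA
    A ↦ D
    B ↦ CA
    C ↦ BC
    D ↦ DB

A->D, B->CA, C->BC, D->DB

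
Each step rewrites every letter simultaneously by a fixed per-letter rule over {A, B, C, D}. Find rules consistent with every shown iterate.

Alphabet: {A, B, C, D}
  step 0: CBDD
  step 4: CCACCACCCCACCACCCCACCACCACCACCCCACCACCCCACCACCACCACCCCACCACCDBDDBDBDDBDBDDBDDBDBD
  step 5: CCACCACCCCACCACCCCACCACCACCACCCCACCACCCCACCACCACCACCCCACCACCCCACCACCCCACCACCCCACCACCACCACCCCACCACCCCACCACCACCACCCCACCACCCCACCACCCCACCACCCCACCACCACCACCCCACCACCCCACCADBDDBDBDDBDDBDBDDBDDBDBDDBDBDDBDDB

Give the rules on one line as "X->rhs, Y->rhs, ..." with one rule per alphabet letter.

A->CC, B->D, C->CCA, D->DB

  step 4 ⇒ step 5: CCACCACCCCACCACCCCACCACCACCACCCCACCACCCCACCACCACCACCCCACCACCDBDDBDBDDBDBDDBDDBDBD ⇒ CCA·CCA·CC·CCA·CCA·CC·CCA·CCA·CCA·CCA·CC·CCA·CCA·CC·CCA·CCA·CCA·CCA·CC·CCA·CCA·CC·CCA·CCA·CC·CCA·CCA·CC·CCA·CCA·CCA·CCA·CC·CCA·CCA·CC·CCA·CCA·CCA·CCA·CC·CCA·CCA·CC·CCA·CCA·CC·CCA·CCA·CC·CCA·CCA·CCA·CCA·CC·CCA·CCA·CC·CCA·CCA·DB·D·DB·DB·D·DB·D·DB·DB·D·DB·D·DB·DB·D·DB·DB·D·DB·D·DB
    A ↦ CC
    B ↦ D
    C ↦ CCA
    D ↦ DB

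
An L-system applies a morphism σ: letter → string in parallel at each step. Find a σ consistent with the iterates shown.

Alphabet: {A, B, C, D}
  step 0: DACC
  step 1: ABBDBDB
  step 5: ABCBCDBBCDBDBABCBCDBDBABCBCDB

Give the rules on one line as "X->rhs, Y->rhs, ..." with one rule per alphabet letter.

  step 0 ⇒ step 1: DACC ⇒ AB·B·DB·DB
    A ↦ B
    C ↦ DB
    D ↦ AB
    B ↦ C  (constrained at step 1)

A->B, B->C, C->DB, D->AB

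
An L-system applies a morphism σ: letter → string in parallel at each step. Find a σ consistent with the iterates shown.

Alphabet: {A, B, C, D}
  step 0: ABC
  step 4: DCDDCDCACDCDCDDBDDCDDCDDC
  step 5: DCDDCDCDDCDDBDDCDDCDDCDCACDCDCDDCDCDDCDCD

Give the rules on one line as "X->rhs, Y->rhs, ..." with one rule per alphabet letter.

A->DB, B->AC, C->D, D->DC

  step 4 ⇒ step 5: DCDDCDCACDCDCDDBDDCDDCDDC ⇒ DC·D·DC·DC·D·DC·D·DB·D·DC·D·DC·D·DC·DC·AC·DC·DC·D·DC·DC·D·DC·DC·D
    A ↦ DB
    B ↦ AC
    C ↦ D
    D ↦ DC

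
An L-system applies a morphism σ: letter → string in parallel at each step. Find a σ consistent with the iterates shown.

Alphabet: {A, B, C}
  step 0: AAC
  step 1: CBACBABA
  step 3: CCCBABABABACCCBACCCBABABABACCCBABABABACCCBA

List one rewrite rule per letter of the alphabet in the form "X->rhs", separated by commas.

  step 0 ⇒ step 1: AAC ⇒ CBA·CBA·BA
    A ↦ CBA
    C ↦ BA
    B ↦ CC  (constrained at step 1)

A->CBA, B->CC, C->BA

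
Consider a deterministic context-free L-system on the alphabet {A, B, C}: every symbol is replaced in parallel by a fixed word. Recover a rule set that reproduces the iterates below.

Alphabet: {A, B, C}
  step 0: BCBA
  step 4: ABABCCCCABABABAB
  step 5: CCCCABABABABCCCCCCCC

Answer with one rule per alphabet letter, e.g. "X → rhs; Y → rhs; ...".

A->C, B->C, C->AB

  step 4 ⇒ step 5: ABABCCCCABABABAB ⇒ C·C·C·C·AB·AB·AB·AB·C·C·C·C·C·C·C·C
    A ↦ C
    B ↦ C
    C ↦ AB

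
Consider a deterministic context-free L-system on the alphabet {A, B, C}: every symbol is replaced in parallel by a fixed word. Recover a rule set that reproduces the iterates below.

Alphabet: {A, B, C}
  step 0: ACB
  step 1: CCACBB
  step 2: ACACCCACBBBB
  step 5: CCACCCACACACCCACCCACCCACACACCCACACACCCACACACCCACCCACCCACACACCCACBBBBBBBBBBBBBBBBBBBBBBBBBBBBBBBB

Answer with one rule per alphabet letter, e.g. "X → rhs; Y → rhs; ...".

  step 1 ⇒ step 2: CCACBB ⇒ AC·AC·CC·AC·BB·BB
    A ↦ CC
    B ↦ BB
    C ↦ AC

A->CC, B->BB, C->AC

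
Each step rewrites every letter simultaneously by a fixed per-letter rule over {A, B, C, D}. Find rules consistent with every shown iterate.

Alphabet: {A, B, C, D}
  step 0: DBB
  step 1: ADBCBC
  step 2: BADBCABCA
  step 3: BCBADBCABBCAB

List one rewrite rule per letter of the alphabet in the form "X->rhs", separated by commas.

A->B, B->BC, C->A, D->AD

  step 2 ⇒ step 3: BADBCABCA ⇒ BC·B·AD·BC·A·B·BC·A·B
    A ↦ B
    B ↦ BC
    C ↦ A
    D ↦ AD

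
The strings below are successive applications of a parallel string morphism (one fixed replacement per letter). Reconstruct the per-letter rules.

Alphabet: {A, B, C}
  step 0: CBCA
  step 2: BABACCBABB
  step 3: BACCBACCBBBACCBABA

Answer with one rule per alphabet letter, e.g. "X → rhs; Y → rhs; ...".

A->CC, B->BA, C->B

  step 2 ⇒ step 3: BABACCBABB ⇒ BA·CC·BA·CC·B·B·BA·CC·BA·BA
    A ↦ CC
    B ↦ BA
    C ↦ B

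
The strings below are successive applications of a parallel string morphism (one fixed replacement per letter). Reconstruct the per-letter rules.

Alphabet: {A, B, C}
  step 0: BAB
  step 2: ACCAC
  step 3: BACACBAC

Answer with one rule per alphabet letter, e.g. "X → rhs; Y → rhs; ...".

A->B, B->C, C->AC

  step 2 ⇒ step 3: ACCAC ⇒ B·AC·AC·B·AC
    A ↦ B
    C ↦ AC
    B ↦ C  (constrained at step 0)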